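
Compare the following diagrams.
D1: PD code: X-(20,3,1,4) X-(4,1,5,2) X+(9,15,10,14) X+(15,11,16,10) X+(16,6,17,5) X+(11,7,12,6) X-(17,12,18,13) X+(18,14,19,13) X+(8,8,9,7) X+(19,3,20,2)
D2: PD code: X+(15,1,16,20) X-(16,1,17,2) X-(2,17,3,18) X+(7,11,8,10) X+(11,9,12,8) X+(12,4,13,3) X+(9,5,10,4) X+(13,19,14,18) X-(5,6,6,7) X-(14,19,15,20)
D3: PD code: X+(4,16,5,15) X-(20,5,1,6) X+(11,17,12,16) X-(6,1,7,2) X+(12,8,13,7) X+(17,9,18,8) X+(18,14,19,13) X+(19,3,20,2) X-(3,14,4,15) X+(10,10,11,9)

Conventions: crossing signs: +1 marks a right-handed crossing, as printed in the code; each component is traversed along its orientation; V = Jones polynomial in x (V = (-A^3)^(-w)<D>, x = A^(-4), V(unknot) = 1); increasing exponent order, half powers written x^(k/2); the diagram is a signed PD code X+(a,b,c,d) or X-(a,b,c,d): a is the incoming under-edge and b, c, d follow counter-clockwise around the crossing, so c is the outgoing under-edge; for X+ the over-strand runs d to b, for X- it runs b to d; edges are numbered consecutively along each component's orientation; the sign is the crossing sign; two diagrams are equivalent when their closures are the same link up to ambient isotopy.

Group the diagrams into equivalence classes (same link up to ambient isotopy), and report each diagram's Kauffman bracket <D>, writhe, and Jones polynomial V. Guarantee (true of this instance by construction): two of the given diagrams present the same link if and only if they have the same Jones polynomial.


classes: {D1, D2, D3}
V(D1) = x + x^3 - x^4  [10 crossings, <D> = -A^-4 + 1 + A^8, w = +4]
V(D2) = x + x^3 - x^4  (w +2, c 10, <D> = -A^-10 + A^-6 + A^2)
D3 (bracket -A^-4 + 1 + A^8; 10 crossings at w = +4): V = x + x^3 - x^4
note: all 3 diagrams share one V(x), hence one class


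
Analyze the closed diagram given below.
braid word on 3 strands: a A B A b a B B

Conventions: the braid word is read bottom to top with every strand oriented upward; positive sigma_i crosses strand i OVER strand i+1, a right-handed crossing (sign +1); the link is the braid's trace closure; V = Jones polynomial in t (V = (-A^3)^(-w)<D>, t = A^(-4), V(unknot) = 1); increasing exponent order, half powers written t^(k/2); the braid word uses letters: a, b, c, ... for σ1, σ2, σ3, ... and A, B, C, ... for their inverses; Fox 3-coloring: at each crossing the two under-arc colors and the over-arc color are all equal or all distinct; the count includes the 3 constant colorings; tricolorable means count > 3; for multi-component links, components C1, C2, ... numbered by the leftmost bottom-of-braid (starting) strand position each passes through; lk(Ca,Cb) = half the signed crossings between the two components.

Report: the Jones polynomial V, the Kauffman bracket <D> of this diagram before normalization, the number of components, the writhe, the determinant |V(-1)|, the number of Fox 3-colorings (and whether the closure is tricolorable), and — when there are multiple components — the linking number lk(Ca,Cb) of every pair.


V = -t^-4 + t^-3 + t^-1
<D> = A^-2 + A^6 - A^10 (w = -2)
1 component over 8 crossings, w = -2
9 Fox colorings among 3^8, |V(-1)| = 3: tricolorable
why: V spans 3 powers of t: at least 3 crossings in any diagram


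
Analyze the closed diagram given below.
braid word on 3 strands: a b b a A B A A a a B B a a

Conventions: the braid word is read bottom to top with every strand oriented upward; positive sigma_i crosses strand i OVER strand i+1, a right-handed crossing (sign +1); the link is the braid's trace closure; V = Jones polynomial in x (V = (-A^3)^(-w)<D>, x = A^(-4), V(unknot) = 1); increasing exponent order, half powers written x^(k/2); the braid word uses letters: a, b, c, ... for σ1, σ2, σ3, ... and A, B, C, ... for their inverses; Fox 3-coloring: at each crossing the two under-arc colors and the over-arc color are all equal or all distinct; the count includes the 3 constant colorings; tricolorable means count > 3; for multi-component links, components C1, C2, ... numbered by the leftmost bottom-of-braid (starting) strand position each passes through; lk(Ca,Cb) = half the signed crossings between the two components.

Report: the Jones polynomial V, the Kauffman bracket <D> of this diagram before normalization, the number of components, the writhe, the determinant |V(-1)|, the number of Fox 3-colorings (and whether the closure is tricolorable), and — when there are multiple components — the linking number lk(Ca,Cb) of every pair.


V = x + x^3 - x^4
<D> = -A^-10 + A^-6 + A^2 (w = +2)
1 component over 14 crossings, w = +2
9 Fox colorings among 3^14, |V(-1)| = 3: tricolorable
why: the word shrinks to σ1 σ2⁻¹ σ1 σ1 after cancelling


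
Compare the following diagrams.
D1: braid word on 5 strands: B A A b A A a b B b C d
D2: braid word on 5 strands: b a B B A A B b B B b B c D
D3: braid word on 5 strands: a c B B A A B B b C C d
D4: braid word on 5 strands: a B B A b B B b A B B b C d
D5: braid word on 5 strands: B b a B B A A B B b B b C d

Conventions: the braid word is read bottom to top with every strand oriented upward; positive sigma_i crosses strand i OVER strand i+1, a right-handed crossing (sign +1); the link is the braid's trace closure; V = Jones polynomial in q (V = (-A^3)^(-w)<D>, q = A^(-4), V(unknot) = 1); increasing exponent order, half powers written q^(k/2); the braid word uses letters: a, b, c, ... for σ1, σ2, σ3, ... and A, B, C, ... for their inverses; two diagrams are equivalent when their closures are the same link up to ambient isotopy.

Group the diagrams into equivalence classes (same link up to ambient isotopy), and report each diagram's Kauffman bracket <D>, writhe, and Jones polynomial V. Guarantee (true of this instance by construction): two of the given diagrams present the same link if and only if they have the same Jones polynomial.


classes: {D1} | {D2, D3, D4, D5}
V(D1) = -q^-4 + q^-3 + q^-1  [12 crossings, <D> = A^-2 + A^6 - A^10, w = -2]
V(D2) = -q^-6 + q^-5 - q^-4 + 2q^-3 - q^-2 + q^-1  [14 crossings, <D> = A^-8 - A^-4 + 2 - A^4 + A^8 - A^12, w = -4]
V(D3) = -q^-6 + q^-5 - q^-4 + 2q^-3 - q^-2 + q^-1  [12 crossings, <D> = A^-8 - A^-4 + 2 - A^4 + A^8 - A^12, w = -4]
V(D4) = -q^-6 + q^-5 - q^-4 + 2q^-3 - q^-2 + q^-1  [14 crossings, <D> = A^-8 - A^-4 + 2 - A^4 + A^8 - A^12, w = -4]
V(D5) = -q^-6 + q^-5 - q^-4 + 2q^-3 - q^-2 + q^-1  [14 crossings, <D> = A^-8 - A^-4 + 2 - A^4 + A^8 - A^12, w = -4]
insight: comparing 5 Jones polynomials yields 2 groups


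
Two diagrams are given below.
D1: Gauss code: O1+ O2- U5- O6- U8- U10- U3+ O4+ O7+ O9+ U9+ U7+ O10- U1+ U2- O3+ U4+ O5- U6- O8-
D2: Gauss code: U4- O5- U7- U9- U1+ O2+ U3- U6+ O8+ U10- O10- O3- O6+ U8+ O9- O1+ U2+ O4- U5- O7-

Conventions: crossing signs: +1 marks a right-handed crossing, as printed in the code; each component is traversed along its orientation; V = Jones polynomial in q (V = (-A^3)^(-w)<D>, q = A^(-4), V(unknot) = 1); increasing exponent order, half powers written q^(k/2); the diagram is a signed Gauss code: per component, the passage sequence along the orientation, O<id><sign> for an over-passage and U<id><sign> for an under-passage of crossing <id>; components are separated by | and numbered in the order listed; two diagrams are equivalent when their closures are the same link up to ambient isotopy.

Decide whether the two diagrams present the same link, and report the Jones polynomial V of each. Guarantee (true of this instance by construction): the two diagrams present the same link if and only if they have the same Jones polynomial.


equivalent: yes
D1 (bracket A^4 + A^12 - A^16; 10 crossings at w = 0): V = -q^-4 + q^-3 + q^-1
D2 (bracket A^-2 + A^6 - A^10; 10 crossings at w = -2): V = -q^-4 + q^-3 + q^-1
key observation: all 2 diagrams share one V(q), hence one class


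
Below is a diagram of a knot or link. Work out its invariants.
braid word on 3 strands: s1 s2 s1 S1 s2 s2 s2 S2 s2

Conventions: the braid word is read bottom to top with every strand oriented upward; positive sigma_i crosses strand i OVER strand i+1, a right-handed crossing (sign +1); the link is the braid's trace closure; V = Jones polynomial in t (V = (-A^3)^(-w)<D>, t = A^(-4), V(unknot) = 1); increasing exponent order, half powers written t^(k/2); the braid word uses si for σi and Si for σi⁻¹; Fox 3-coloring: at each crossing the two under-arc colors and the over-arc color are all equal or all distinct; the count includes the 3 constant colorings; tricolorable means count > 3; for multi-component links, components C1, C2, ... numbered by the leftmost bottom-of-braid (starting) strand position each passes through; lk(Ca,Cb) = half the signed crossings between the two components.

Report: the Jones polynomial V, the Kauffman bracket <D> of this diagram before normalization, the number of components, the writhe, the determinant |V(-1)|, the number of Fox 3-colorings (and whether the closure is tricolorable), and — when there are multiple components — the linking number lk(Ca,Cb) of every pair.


Jones polynomial: V(t) = -t^(3/2) - t^(7/2) + t^(9/2) - t^(11/2)
<D> = A^-7 - A^-3 + A + A^9; writhe +5
components 2, writhe +5 (9 crossings)
linking number lk(C1,C2) = +2
3-colorings: 3 of 3^9, det 4 — not tricolorable
note: det 4 = |V(-1)|; not divisible by 3, so not tricolorable


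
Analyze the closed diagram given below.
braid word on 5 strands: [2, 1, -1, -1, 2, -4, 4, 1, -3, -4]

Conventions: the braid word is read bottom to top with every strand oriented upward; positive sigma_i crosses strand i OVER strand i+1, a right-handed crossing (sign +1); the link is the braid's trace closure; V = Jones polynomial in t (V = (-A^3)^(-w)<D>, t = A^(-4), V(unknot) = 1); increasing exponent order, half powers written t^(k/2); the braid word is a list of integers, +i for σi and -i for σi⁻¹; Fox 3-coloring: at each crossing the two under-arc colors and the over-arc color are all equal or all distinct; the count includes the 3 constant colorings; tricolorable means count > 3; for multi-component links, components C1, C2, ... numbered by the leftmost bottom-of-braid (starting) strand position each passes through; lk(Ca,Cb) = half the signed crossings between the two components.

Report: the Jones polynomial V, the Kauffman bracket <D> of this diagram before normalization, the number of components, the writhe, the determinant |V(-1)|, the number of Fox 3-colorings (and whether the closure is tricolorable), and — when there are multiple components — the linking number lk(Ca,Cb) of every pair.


V = 1
<D> = 1 (w = 0)
1 component over 10 crossings, w = 0
3 Fox colorings among 3^10, |V(-1)| = 1: not tricolorable
why: |V(-1)| = 1: so not tricolorable, since 3 does not divide 1


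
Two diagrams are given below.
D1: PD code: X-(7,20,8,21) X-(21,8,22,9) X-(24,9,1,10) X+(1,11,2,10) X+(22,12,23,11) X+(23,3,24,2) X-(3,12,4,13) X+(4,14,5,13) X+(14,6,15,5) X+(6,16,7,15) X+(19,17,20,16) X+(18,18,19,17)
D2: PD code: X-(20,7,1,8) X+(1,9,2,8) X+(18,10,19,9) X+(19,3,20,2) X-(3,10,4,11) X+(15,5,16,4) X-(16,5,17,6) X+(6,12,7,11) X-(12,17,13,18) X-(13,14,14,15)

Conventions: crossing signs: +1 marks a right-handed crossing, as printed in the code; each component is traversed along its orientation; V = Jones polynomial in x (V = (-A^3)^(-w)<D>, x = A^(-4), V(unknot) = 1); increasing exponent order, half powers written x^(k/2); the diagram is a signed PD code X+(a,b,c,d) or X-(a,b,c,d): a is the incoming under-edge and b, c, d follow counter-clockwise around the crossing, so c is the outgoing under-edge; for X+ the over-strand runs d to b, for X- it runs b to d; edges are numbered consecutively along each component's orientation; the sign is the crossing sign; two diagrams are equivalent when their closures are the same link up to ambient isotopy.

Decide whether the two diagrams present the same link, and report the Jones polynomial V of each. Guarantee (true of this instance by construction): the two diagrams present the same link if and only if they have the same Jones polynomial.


same link: yes
V(D1) = 1  [12 crossings, <D> = A^12, w = +4]
D2 (bracket 1; 10 crossings at w = 0): V = 1
note: from 12 to 10 crossings by R-moves: one link, two diagrams


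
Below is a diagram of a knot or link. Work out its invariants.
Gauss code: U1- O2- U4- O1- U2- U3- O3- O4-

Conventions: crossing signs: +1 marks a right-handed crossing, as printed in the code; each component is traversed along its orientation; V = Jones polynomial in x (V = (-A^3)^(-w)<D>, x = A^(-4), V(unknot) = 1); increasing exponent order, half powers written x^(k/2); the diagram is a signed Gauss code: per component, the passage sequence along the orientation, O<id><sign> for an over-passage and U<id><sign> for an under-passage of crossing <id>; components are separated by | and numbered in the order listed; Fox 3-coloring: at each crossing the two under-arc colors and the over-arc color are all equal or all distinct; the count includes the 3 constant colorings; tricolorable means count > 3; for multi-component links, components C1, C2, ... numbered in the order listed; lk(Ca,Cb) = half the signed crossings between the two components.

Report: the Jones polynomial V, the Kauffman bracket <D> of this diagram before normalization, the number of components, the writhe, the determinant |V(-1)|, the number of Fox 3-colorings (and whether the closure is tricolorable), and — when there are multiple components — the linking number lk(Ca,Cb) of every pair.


V(x) = -x^-4 + x^-3 + x^-1
bracket: A^-8 + 1 - A^4, w = -4
1 component, writhe -4, over 4 crossings
det 3, colorings 9 of 3^4 — tricolorable
observation: det 3 = |V(-1)|; divisible by 3, so tricolorable


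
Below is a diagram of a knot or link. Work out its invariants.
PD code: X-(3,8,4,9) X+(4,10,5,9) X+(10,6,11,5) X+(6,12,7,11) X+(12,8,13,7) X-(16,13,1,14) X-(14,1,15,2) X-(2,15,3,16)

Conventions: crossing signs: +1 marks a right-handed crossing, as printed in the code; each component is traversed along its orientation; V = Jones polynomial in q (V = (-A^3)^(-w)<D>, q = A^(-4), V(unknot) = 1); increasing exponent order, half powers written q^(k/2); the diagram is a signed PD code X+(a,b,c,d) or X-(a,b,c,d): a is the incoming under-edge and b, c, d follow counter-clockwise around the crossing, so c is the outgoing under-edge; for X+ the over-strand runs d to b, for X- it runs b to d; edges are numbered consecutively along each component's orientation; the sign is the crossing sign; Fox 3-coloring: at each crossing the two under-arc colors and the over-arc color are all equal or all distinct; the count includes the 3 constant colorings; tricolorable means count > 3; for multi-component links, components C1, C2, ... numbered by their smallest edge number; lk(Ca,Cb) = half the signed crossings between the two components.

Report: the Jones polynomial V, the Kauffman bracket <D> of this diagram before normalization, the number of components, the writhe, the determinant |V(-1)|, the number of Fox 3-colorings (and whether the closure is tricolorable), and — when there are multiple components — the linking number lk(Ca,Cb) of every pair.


Jones polynomial: V(q) = -q^-3 + q^-2 - q^-1 + 3 - q + q^2 - q^3
<D> = -A^-12 + A^-8 - A^-4 + 3 - A^4 + A^8 - A^12; writhe 0
components 1, writhe 0 (8 crossings)
3-colorings: 27 of 3^8, det 9 — tricolorable
note: w = 0 shifts under R1 moves; the (-A^3)^(0) factor cancels that in V


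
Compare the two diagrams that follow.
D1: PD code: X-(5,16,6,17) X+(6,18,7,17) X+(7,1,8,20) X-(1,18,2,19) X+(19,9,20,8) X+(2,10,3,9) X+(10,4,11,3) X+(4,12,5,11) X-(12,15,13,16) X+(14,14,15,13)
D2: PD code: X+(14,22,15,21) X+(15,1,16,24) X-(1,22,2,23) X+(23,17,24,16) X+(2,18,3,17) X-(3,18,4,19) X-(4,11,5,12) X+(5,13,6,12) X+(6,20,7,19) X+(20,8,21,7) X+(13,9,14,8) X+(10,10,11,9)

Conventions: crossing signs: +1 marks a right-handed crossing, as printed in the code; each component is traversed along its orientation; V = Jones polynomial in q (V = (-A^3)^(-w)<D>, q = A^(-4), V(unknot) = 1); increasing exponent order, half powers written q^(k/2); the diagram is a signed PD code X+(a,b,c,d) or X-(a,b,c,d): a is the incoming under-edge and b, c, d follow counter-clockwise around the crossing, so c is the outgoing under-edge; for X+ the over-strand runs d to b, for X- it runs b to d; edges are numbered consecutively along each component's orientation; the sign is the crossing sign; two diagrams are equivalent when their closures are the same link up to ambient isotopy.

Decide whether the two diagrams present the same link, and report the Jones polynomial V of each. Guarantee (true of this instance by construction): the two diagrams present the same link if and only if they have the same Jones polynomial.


equivalent: yes
D1 (bracket -A^-12 + A^-8 - A^-4 + 2 - A^4 + A^8; 10 crossings at w = +4): V = q - q^2 + 2q^3 - q^4 + q^5 - q^6
V(D2) = q - q^2 + 2q^3 - q^4 + q^5 - q^6  [12 crossings, <D> = -A^-6 + A^-2 - A^2 + 2A^6 - A^10 + A^14, w = +6]
observation: one V(q) for all 2 diagrams — one class (guaranteed)


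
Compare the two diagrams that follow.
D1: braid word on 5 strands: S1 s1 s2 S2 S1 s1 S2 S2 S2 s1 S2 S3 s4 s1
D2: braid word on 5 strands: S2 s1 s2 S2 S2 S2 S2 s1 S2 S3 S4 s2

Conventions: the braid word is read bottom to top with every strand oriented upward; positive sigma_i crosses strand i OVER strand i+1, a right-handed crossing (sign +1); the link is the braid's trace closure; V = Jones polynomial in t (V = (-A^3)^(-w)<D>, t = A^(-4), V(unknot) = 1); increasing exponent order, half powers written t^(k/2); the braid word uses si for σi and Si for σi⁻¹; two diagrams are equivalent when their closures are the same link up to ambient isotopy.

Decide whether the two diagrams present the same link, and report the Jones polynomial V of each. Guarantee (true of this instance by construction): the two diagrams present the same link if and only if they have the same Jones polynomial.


equivalent: yes
D1 (bracket A^-10 - A^-6 + 2A^-2 - 2A^2 + 2A^6 - 2A^10 + A^14; 14 crossings at w = -2): V = t^-5 - 2t^-4 + 2t^-3 - 2t^-2 + 2t^-1 - 1 + t
D2 (bracket A^-16 - A^-12 + 2A^-8 - 2A^-4 + 2 - 2A^4 + A^8; 12 crossings at w = -4): V = t^-5 - 2t^-4 + 2t^-3 - 2t^-2 + 2t^-1 - 1 + t
key observation: Markov moves rewrite D1 (14 crossings) into D2 (12)


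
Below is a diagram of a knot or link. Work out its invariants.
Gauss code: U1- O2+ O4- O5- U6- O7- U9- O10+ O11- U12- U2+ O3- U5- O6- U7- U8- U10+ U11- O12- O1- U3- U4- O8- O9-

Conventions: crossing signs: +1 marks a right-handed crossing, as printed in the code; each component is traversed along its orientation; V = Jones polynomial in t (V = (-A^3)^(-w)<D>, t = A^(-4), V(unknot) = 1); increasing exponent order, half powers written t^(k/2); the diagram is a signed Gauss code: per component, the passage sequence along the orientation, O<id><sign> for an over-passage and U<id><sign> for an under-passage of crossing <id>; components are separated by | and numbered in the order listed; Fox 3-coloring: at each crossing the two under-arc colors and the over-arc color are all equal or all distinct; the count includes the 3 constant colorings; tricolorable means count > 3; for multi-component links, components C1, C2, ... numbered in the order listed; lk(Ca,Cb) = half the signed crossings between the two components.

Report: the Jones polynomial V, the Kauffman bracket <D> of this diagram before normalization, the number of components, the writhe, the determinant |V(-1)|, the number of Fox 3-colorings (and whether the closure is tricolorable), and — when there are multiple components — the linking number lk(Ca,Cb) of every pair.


V = -t^-8 + t^-5 + t^-3
<D> = A^-12 + A^-4 - A^8 (w = -8)
1 component over 12 crossings, w = -8
9 Fox colorings among 3^12, |V(-1)| = 3: tricolorable
why: V spans 5 powers of t: at least 5 crossings in any diagram


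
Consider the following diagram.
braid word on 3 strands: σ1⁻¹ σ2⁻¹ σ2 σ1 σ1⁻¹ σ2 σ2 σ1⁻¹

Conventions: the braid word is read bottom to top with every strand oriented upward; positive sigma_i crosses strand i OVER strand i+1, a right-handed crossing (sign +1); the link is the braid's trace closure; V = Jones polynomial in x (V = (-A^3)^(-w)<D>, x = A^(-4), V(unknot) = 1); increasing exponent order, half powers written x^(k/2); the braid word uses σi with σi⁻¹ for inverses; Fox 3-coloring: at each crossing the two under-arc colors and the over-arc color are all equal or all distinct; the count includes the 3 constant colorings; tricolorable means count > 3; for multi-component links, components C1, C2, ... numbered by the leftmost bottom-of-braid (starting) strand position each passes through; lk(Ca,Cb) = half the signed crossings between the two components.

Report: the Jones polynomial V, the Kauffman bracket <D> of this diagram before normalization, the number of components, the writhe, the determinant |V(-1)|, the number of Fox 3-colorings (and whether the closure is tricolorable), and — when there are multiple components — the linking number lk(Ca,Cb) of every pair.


V(x) = x^-2 + 2 + x^2
bracket: A^-8 + 2 + A^8, w = 0
3 components, writhe 0, over 8 crossings
lk(C1,C2) = -1
linking number lk(C1,C3) = +1
lk(C2,C3): 0
det 4, colorings 3 of 3^8 — not tricolorable
observation: the word shrinks to σ1⁻¹ σ2 σ2 σ1⁻¹ after cancelling


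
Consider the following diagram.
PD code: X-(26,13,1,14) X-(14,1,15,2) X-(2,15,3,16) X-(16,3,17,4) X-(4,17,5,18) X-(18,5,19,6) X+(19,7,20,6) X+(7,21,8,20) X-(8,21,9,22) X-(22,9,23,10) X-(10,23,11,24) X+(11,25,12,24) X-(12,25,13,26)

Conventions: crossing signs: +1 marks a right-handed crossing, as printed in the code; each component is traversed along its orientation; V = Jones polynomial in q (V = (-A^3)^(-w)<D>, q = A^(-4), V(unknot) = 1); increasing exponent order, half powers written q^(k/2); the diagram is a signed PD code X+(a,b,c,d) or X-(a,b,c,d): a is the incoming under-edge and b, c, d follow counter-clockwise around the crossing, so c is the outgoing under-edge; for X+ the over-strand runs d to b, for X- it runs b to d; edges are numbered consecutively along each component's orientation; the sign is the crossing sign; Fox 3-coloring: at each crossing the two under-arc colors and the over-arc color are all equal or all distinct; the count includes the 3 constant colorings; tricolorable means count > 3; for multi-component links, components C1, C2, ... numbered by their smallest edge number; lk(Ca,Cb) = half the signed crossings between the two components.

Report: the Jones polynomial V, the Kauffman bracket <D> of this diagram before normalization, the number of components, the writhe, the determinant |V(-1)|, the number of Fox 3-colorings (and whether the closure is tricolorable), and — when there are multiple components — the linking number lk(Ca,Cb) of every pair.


V(q) = -q^-10 + q^-9 - q^-8 + q^-7 - q^-6 + q^-5 + q^-3
bracket: -A^-9 - A^-1 + A^3 - A^7 + A^11 - A^15 + A^19, w = -7
1 component, writhe -7, over 13 crossings
det 7, colorings 3 of 3^13 — not tricolorable
observation: |V(-1)| = 7: so not tricolorable, since 3 does not divide 7


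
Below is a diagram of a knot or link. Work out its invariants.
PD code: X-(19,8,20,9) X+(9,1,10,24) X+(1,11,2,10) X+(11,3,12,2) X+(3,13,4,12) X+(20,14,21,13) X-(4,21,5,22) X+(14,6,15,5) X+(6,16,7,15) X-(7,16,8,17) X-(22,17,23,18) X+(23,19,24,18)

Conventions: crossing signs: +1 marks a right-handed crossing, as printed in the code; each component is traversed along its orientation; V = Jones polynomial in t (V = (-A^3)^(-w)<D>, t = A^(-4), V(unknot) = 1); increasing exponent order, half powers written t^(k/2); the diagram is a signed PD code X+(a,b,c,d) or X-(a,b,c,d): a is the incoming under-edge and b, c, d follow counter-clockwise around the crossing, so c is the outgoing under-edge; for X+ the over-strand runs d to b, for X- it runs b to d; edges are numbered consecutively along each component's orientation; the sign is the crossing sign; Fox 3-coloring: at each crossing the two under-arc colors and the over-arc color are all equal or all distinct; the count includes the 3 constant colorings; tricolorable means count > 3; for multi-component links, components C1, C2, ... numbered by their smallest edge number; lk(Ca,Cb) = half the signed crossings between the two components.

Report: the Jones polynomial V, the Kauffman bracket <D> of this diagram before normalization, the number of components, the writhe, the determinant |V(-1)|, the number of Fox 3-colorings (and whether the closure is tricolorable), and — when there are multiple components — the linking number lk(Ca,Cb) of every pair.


V(t) = t + t^3 - t^4
bracket: -A^-4 + 1 + A^8, w = +4
1 component, writhe +4, over 12 crossings
det 3, colorings 9 of 3^12 — tricolorable
observation: w = +4 (over 12 crossings) is diagram-only; (-A^3)^(-4) removes it from V


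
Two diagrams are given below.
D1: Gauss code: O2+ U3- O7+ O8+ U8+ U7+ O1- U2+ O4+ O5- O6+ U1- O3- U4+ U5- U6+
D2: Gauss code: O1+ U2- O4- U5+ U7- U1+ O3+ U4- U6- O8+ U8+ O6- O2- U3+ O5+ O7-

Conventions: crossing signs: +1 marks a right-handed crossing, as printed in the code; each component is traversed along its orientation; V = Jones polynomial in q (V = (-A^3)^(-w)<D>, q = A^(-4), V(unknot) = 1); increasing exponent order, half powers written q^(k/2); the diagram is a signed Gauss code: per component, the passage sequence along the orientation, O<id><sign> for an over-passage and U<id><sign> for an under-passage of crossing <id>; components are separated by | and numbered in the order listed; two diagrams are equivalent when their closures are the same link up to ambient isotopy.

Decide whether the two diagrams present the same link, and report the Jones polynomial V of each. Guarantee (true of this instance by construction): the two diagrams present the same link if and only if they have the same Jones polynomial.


same link: yes
V(D1) = q^-2 - q^-1 + 1 - q + q^2  [8 crossings, <D> = A^-2 - A^2 + A^6 - A^10 + A^14, w = +2]
V(D2) = q^-2 - q^-1 + 1 - q + q^2  (w 0, c 8, <D> = A^-8 - A^-4 + 1 - A^4 + A^8)
note: one V(q) for all 2 diagrams — one class (guaranteed)


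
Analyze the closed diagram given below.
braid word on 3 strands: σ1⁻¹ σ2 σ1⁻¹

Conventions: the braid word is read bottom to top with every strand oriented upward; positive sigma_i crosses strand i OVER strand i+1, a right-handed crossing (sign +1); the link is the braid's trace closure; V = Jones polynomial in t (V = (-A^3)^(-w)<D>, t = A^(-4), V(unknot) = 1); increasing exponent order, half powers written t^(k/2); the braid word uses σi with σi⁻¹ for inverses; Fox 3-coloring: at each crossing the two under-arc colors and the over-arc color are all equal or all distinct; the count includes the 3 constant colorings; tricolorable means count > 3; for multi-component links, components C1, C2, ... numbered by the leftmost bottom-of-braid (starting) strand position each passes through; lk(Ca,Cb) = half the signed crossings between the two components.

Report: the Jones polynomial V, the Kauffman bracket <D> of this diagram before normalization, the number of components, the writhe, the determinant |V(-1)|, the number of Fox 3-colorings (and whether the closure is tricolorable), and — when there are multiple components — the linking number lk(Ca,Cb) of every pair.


V = -t^(-5/2) - t^(-1/2)
<D> = A^-1 + A^7 (w = -1)
2 components over 3 crossings, w = -1
lk(C1,C2): -1
3 Fox colorings among 3^3, |V(-1)| = 2: not tricolorable
why: span 2 respects span(V) <= c + mu - 1 = 4 for this 2-component diagram


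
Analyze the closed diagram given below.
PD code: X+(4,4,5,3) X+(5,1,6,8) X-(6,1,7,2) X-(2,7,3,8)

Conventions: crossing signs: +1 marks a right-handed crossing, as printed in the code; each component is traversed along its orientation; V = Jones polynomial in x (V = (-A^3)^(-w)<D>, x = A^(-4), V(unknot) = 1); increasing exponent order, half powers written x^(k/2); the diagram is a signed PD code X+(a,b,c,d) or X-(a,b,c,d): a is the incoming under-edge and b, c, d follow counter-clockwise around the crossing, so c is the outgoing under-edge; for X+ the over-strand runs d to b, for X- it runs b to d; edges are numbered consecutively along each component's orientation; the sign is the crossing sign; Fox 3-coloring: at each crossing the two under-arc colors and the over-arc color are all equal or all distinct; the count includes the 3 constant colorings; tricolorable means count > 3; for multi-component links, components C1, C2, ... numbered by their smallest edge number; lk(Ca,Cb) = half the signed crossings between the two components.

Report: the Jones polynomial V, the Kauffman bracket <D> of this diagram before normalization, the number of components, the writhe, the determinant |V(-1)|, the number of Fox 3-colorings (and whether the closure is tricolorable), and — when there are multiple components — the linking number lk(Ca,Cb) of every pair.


V = 1
<D> = 1 (w = 0)
1 component over 4 crossings, w = 0
3 Fox colorings among 3^4, |V(-1)| = 1: not tricolorable
why: w = 0 shifts under R1 moves; the (-A^3)^(0) factor cancels that in V


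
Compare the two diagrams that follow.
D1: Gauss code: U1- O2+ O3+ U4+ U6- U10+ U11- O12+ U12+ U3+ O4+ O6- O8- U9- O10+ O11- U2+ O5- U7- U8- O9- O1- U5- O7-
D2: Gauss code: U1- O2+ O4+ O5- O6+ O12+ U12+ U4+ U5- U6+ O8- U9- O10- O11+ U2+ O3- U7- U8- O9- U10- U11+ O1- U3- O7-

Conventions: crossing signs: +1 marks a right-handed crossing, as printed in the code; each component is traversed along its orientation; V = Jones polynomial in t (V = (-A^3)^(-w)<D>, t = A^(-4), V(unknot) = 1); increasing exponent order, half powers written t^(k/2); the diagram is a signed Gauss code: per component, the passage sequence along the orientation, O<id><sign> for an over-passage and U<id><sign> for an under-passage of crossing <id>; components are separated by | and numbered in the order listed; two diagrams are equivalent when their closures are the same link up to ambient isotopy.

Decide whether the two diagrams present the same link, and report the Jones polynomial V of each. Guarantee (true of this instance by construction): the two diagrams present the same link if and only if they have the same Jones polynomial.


equivalent: yes
D1 (bracket A^-2 - A^2 + 2A^6 - A^10 + A^14 - A^18; 12 crossings at w = -2): V = -t^-6 + t^-5 - t^-4 + 2t^-3 - t^-2 + t^-1
V(D2) = -t^-6 + t^-5 - t^-4 + 2t^-3 - t^-2 + t^-1  (w -2, c 12, <D> = A^-2 - A^2 + 2A^6 - A^10 + A^14 - A^18)
key observation: one V(t) for all 2 diagrams — one class (guaranteed)


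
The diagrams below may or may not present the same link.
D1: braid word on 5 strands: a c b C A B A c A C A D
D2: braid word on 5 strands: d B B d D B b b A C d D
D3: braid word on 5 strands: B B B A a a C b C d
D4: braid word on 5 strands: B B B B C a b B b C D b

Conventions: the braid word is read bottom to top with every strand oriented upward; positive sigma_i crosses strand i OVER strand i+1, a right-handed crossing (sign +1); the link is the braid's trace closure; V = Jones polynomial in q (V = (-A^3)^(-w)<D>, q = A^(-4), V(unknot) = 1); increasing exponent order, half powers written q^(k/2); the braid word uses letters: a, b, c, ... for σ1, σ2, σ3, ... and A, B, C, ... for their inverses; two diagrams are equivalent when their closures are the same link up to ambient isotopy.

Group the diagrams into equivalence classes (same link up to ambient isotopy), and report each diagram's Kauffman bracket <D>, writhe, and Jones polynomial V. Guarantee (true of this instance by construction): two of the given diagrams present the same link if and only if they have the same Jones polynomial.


classes: {D1} | {D2} | {D3, D4}
V(D1) = -q^-4 + q^-3 + q^-1  [12 crossings, <D> = A^-8 + 1 - A^4, w = -4]
V(D2) = 1  (w -2, c 12, <D> = A^-6)
V(D3) = -q^-6 + q^-5 - q^-4 + 2q^-3 - q^-2 + q^-1  [10 crossings, <D> = A^-2 - A^2 + 2A^6 - A^10 + A^14 - A^18, w = -2]
D4 (bracket A^-8 - A^-4 + 2 - A^4 + A^8 - A^12; 12 crossings at w = -4): V = -q^-6 + q^-5 - q^-4 + 2q^-3 - q^-2 + q^-1
insight: 3 values of V(q) split the 4 diagrams


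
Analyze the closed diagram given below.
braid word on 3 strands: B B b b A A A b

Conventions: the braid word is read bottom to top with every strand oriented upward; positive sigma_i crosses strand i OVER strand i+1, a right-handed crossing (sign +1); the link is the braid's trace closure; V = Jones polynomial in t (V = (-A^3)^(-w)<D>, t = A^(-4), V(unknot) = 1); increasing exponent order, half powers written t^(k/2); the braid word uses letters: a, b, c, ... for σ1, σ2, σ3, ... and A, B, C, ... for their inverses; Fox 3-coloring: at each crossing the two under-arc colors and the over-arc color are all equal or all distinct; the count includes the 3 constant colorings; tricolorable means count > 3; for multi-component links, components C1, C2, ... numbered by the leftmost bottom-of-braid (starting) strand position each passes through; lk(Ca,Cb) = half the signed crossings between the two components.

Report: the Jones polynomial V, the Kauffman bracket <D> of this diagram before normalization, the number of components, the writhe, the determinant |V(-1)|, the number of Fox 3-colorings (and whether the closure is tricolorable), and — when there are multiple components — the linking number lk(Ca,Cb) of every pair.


Jones polynomial: V(t) = -t^-4 + t^-3 + t^-1
<D> = A^-2 + A^6 - A^10; writhe -2
components 1, writhe -2 (8 crossings)
3-colorings: 9 of 3^8, det 3 — tricolorable
note: w = -2 shifts under R1 moves; the (-A^3)^(2) factor cancels that in V


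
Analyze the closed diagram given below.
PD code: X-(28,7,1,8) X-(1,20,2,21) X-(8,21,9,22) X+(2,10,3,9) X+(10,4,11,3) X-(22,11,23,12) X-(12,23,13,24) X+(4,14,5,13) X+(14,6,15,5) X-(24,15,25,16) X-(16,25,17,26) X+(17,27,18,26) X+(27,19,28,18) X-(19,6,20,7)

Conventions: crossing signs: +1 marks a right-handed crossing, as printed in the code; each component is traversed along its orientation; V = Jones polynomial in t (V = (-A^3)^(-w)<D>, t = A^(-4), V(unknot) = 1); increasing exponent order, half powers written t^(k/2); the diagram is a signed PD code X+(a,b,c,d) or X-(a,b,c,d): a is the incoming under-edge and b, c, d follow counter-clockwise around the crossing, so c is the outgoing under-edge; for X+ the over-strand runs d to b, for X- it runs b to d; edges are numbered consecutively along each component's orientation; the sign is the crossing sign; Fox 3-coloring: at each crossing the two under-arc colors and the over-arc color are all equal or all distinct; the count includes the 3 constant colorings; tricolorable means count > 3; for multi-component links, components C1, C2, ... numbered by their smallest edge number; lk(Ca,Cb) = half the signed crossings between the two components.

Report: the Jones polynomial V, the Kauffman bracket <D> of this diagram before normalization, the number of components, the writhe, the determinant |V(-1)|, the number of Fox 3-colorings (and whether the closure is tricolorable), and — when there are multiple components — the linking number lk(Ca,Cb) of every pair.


Jones polynomial: V(t) = -t^-4 + t^-3 + t^-1
<D> = A^-2 + A^6 - A^10; writhe -2
components 1, writhe -2 (14 crossings)
3-colorings: 9 of 3^14, det 3 — tricolorable
note: |V(-1)| = 3: so tricolorable, since 3 divides 3


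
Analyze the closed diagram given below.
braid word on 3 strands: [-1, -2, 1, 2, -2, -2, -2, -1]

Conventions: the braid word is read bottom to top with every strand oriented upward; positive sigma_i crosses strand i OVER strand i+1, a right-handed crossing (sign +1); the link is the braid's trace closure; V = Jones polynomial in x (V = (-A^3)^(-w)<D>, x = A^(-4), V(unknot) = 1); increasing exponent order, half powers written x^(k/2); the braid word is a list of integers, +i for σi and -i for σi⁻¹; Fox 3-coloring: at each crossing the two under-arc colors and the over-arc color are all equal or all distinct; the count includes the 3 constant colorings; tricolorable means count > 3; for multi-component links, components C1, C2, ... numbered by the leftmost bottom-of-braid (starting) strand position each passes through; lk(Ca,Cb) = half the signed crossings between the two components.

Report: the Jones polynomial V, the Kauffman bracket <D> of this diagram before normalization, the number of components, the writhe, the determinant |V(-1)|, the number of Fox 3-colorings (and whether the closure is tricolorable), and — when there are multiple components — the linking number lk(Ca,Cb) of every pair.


V(x) = -x^-6 + x^-5 - x^-4 + 2x^-3 - x^-2 + x^-1
bracket: A^-8 - A^-4 + 2 - A^4 + A^8 - A^12, w = -4
1 component, writhe -4, over 8 crossings
det 7, colorings 3 of 3^8 — not tricolorable
observation: the word shrinks to σ1⁻¹ σ2⁻¹ σ1 σ2⁻¹ σ2⁻¹ σ1⁻¹ after cancelling


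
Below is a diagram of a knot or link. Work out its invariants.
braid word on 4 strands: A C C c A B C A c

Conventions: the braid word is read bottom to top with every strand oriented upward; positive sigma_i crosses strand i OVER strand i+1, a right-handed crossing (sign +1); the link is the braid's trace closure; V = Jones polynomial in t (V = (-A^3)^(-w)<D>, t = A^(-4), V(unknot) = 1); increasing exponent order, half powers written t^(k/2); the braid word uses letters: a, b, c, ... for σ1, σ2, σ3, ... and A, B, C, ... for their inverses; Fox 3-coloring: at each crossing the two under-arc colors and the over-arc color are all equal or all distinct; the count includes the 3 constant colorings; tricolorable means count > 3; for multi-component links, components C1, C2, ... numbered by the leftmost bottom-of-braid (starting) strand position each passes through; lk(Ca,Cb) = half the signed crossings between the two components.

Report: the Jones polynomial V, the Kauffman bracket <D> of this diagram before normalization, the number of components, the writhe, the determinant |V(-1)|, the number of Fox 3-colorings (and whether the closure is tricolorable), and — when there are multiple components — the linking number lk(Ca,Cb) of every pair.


Jones polynomial: V(t) = -t^-4 + t^-3 + t^-1
<D> = -A^-11 - A^-3 + A; writhe -5
components 1, writhe -5 (9 crossings)
3-colorings: 9 of 3^9, det 3 — tricolorable
note: w = -5 (over 9 crossings) is diagram-only; (-A^3)^(5) removes it from V


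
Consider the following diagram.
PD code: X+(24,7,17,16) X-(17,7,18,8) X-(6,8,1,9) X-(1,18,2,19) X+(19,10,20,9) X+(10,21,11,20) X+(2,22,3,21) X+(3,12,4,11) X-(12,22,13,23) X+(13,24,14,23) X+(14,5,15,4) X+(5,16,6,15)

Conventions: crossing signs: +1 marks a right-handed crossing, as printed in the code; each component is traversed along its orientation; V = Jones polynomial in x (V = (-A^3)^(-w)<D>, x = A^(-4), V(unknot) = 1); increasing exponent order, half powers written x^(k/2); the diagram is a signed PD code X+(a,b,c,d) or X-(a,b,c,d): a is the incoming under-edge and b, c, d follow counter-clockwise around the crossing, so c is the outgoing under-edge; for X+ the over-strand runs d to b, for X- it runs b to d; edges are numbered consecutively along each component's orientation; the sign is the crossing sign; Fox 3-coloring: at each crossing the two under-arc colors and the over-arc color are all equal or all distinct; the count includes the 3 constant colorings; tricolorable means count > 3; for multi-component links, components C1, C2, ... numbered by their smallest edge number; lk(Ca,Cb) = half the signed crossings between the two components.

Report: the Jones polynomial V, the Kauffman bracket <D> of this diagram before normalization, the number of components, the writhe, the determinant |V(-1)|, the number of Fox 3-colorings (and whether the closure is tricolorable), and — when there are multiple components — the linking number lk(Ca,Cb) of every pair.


Jones polynomial: V(x) = x + 2x^3 + x^5
<D> = A^-8 + 2 + A^8; writhe +4
components 3, writhe +4 (12 crossings)
linking number lk(C1,C2) = +1
lk(C1,C3): 0
lk(C2,C3) = +1
3-colorings: 3 of 3^12, det 4 — not tricolorable
note: w = +4 (over 12 crossings) is diagram-only; (-A^3)^(-4) removes it from V


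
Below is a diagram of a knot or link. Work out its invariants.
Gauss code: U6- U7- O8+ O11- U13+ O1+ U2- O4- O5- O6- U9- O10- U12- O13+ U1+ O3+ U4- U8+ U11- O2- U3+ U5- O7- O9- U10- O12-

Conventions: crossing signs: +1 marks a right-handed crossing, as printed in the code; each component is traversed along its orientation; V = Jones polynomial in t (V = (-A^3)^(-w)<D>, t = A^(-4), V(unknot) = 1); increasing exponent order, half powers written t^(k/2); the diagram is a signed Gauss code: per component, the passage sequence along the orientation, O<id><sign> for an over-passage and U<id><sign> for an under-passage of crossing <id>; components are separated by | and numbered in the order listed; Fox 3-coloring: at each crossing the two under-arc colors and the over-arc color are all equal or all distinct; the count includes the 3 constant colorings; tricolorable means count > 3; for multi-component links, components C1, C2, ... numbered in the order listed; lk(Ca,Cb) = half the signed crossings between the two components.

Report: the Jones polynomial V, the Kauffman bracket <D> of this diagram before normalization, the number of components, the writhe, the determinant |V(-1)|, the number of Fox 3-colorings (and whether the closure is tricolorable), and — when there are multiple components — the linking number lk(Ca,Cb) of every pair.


Jones polynomial: V(t) = -t^-6 + t^-5 - t^-4 + 2t^-3 - t^-2 + t^-1
<D> = -A^-11 + A^-7 - 2A^-3 + A - A^5 + A^9; writhe -5
components 1, writhe -5 (13 crossings)
3-colorings: 3 of 3^13, det 7 — not tricolorable
note: the span of V is 5, forcing >= 5 crossings in any diagram
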